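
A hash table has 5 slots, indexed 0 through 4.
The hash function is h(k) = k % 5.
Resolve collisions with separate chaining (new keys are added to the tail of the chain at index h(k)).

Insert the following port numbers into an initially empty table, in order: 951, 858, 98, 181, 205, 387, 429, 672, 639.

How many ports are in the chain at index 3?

951 → bucket 1
858 → bucket 3
98 → bucket 3 (collision)
181 → bucket 1 (collision)
205 → bucket 0
387 → bucket 2
429 → bucket 4
672 → bucket 2 (collision)
639 → bucket 4 (collision)
Final buckets:
0: 205
1: 951 -> 181
2: 387 -> 672
3: 858 -> 98
4: 429 -> 639

2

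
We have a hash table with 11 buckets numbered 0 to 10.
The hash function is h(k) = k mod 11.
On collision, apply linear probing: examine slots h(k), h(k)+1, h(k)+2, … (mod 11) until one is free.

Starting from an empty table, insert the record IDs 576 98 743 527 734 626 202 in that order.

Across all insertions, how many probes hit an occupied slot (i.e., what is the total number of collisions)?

Insert 576: h=4, slot 4 empty => index 4.
Insert 98: h=10, slot 10 empty => index 10.
Insert 743: h=6, slot 6 empty => index 6.
Insert 527: h=10, slot 10 occupied => index 0.
Insert 734: h=8, slot 8 empty => index 8.
Insert 626: h=10, slots 10,0 occupied => index 1.
Insert 202: h=4, slot 4 occupied => index 5.
Table: [527, 626, ., ., 576, 202, 743, ., 734, ., 98]

4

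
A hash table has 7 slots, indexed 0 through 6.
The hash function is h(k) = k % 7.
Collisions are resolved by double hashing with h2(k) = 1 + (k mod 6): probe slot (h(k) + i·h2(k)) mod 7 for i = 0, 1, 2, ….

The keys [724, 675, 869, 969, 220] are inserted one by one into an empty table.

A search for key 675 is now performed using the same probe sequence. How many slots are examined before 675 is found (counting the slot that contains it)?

2

724: h=3 => slot 3
675: h=3, h2=4, probe 3,0 => slot 0
869: h=1 => slot 1
969: h=3, h2=4, probe 3,0,4 => slot 4
220: h=3, h2=5, probe 3,1,6 => slot 6
Table: [675, 869, ., 724, 969, ., 220]
Lookup 675: h=3, h2=4, probe 3,0 → found at 0.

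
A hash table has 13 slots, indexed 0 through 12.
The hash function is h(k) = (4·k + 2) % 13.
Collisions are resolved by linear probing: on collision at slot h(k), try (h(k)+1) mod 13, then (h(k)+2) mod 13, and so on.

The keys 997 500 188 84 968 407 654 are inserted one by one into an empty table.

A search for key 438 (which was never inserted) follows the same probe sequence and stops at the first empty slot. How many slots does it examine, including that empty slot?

6

Insert 997: h=12, slot 12 empty => index 12.
Insert 500: h=0, slot 0 empty => index 0.
Insert 188: h=0, slot 0 occupied => index 1.
Insert 84: h=0, slots 0,1 occupied => index 2.
Insert 968: h=0, slots 0,1,2 occupied => index 3.
Insert 407: h=5, slot 5 empty => index 5.
Insert 654: h=5, slot 5 occupied => index 6.
Table: [500, 188, 84, 968, -, 407, 654, -, -, -, -, -, 997]
Lookup 438: h=12, probe 12,0,1,2,3,4 → slot 4 empty, not found.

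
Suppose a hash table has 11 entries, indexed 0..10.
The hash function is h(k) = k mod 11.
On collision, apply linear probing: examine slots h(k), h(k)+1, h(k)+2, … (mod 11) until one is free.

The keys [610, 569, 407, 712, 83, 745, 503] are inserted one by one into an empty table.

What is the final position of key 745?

10

610 hashes to 5; slot 5 is free → place at 5.
569 hashes to 8; slot 8 is free → place at 8.
407 hashes to 0; slot 0 is free → place at 0.
712 hashes to 8; 8 taken → place at 9.
83 hashes to 6; slot 6 is free → place at 6.
745 hashes to 8; 8,9 taken → place at 10.
503 hashes to 8; 8,9,10,0 taken → place at 1.
Table: [407, 503, _, _, _, 610, 83, _, 569, 712, 745]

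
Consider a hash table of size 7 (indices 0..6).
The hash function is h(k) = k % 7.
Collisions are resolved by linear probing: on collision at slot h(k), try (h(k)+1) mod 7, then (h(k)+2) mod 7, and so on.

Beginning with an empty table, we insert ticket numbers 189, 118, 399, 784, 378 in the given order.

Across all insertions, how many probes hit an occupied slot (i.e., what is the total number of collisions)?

6

189: h=0 → slot 0
118: h=6 → slot 6
399: h=0, probe 0,1 → slot 1
784: h=0, probe 0,1,2 → slot 2
378: h=0, probe 0,1,2,3 → slot 3
Table: [189, 399, 784, 378, ∅, ∅, 118]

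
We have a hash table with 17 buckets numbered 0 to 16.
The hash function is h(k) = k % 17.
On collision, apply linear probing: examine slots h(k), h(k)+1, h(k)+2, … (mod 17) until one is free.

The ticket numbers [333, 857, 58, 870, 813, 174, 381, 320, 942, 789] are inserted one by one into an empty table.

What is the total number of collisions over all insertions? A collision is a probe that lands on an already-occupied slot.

333 hashes to 10; slot 10 is free → place at 10.
857 hashes to 7; slot 7 is free → place at 7.
58 hashes to 7; 7 taken → place at 8.
870 hashes to 3; slot 3 is free → place at 3.
813 hashes to 14; slot 14 is free → place at 14.
174 hashes to 4; slot 4 is free → place at 4.
381 hashes to 7; 7,8 taken → place at 9.
320 hashes to 14; 14 taken → place at 15.
942 hashes to 7; 7,8,9,10 taken → place at 11.
789 hashes to 7; 7,8,9,10,11 taken → place at 12.
Table: [—, —, —, 870, 174, —, —, 857, 58, 381, 333, 942, 789, —, 813, 320, —]

13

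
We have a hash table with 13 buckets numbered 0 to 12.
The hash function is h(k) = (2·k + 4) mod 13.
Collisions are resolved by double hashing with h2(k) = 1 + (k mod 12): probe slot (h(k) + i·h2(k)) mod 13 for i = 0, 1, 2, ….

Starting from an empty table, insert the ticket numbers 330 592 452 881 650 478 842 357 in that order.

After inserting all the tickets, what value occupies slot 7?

330 hashes to 1; slot 1 is free => place at 1.
592 hashes to 5; slot 5 is free => place at 5.
452 hashes to 11; slot 11 is free => place at 11.
881 hashes to 11, h2=6; 11 taken => place at 4.
650 hashes to 4, h2=3; 4 taken => place at 7.
478 hashes to 11, h2=11; 11 taken => place at 9.
842 hashes to 11, h2=3; 11,1,4,7 taken => place at 10.
357 hashes to 3; slot 3 is free => place at 3.
Table: [∅, 330, ∅, 357, 881, 592, ∅, 650, ∅, 478, 842, 452, ∅]

650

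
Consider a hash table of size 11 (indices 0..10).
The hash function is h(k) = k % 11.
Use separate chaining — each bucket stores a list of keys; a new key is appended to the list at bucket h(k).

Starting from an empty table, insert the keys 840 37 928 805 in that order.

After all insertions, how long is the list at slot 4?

Insert 840: h=4, bucket 4 empty → new chain.
Insert 37: h=4, bucket 4 nonempty → append to chain.
Insert 928: h=4, bucket 4 nonempty → append to chain.
Insert 805: h=2, bucket 2 empty → new chain.
Final buckets:
0: ∅
1: ∅
2: 805
3: ∅
4: 840 -> 37 -> 928
5: ∅
6: ∅
7: ∅
8: ∅
9: ∅
10: ∅

3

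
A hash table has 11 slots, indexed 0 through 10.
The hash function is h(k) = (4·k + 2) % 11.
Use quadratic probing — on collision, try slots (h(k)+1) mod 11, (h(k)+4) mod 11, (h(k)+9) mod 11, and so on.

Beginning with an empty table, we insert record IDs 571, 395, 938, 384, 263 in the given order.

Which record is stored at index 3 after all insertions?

938

Insert 571: h=9, slot 9 empty → index 9.
Insert 395: h=9, slot 9 occupied → index 10.
Insert 938: h=3, slot 3 empty → index 3.
Insert 384: h=9, slots 9,10 occupied → index 2.
Insert 263: h=9, slots 9,10,2 occupied → index 7.
Table: [-, -, 384, 938, -, -, -, 263, -, 571, 395]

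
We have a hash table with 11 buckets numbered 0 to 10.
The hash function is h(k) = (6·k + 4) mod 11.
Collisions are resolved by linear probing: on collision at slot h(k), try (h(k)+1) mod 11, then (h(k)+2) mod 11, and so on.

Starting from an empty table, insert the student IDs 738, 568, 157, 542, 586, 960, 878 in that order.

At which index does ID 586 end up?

738 hashes to 10; slot 10 is free => place at 10.
568 hashes to 2; slot 2 is free => place at 2.
157 hashes to 0; slot 0 is free => place at 0.
542 hashes to 0; 0 taken => place at 1.
586 hashes to 0; 0,1,2 taken => place at 3.
960 hashes to 0; 0,1,2,3 taken => place at 4.
878 hashes to 3; 3,4 taken => place at 5.
Table: [157, 542, 568, 586, 960, 878, _, _, _, _, 738]

3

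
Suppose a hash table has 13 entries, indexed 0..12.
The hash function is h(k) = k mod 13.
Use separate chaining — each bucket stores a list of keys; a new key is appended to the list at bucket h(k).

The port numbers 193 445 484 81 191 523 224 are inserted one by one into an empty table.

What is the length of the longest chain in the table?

Insert 193: h=11, bucket 11 empty -> new chain.
Insert 445: h=3, bucket 3 empty -> new chain.
Insert 484: h=3, bucket 3 nonempty -> append to chain.
Insert 81: h=3, bucket 3 nonempty -> append to chain.
Insert 191: h=9, bucket 9 empty -> new chain.
Insert 523: h=3, bucket 3 nonempty -> append to chain.
Insert 224: h=3, bucket 3 nonempty -> append to chain.
Final buckets:
0: .
1: .
2: .
3: 445 -> 484 -> 81 -> 523 -> 224
4: .
5: .
6: .
7: .
8: .
9: 191
10: .
11: 193
12: .

5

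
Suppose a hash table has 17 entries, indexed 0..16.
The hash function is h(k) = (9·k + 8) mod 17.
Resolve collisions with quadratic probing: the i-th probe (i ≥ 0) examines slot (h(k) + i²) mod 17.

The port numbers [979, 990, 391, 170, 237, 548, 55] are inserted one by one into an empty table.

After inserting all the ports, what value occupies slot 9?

979 hashes to 13; slot 13 is free -> place at 13.
990 hashes to 10; slot 10 is free -> place at 10.
391 hashes to 8; slot 8 is free -> place at 8.
170 hashes to 8; 8 taken -> place at 9.
237 hashes to 16; slot 16 is free -> place at 16.
548 hashes to 10; 10 taken -> place at 11.
55 hashes to 10; 10,11 taken -> place at 14.
Table: [_, _, _, _, _, _, _, _, 391, 170, 990, 548, _, 979, 55, _, 237]

170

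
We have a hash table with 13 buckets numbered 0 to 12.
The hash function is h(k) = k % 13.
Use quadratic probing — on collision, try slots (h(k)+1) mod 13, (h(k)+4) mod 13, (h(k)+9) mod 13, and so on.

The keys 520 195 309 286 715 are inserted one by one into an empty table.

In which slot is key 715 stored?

9

520: h=0 → slot 0
195: h=0, probe 0,1 → slot 1
309: h=10 → slot 10
286: h=0, probe 0,1,4 → slot 4
715: h=0, probe 0,1,4,9 → slot 9
Table: [520, 195, —, —, 286, —, —, —, —, 715, 309, —, —]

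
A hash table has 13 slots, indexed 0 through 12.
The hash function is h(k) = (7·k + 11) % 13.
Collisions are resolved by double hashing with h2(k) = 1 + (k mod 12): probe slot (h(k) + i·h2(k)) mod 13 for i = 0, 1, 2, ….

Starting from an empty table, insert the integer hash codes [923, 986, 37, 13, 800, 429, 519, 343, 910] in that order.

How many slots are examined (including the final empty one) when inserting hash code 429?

3

923 hashes to 11; slot 11 is free → place at 11.
986 hashes to 10; slot 10 is free → place at 10.
37 hashes to 10, h2=2; 10 taken → place at 12.
13 hashes to 11, h2=2; 11 taken → place at 0.
800 hashes to 8; slot 8 is free → place at 8.
429 hashes to 11, h2=10; 11,8 taken → place at 5.
519 hashes to 4; slot 4 is free → place at 4.
343 hashes to 7; slot 7 is free → place at 7.
910 hashes to 11, h2=11; 11 taken → place at 9.
Table: [13, ∅, ∅, ∅, 519, 429, ∅, 343, 800, 910, 986, 923, 37]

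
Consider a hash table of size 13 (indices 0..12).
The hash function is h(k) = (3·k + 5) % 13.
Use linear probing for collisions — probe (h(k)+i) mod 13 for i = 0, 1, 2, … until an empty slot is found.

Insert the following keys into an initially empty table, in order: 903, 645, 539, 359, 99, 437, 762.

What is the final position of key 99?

5

903 hashes to 10; slot 10 is free => place at 10.
645 hashes to 3; slot 3 is free => place at 3.
539 hashes to 10; 10 taken => place at 11.
359 hashes to 3; 3 taken => place at 4.
99 hashes to 3; 3,4 taken => place at 5.
437 hashes to 3; 3,4,5 taken => place at 6.
762 hashes to 3; 3,4,5,6 taken => place at 7.
Table: [—, —, —, 645, 359, 99, 437, 762, —, —, 903, 539, —]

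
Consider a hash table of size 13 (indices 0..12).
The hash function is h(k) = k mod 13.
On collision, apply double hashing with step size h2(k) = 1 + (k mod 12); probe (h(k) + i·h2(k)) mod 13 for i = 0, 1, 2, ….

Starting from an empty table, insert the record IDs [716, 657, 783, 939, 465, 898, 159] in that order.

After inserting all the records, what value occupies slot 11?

716: h=1 => slot 1
657: h=7 => slot 7
783: h=3 => slot 3
939: h=3, h2=4, probe 3,7,11 => slot 11
465: h=10 => slot 10
898: h=1, h2=11, probe 1,12 => slot 12
159: h=3, h2=4, probe 3,7,11,2 => slot 2
Table: [-, 716, 159, 783, -, -, -, 657, -, -, 465, 939, 898]

939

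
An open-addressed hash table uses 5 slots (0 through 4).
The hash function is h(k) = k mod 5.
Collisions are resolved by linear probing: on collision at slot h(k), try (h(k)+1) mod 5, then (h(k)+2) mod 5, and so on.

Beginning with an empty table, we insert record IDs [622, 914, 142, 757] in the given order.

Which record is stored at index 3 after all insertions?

622: h=2 → slot 2
914: h=4 → slot 4
142: h=2, probe 2,3 → slot 3
757: h=2, probe 2,3,4,0 → slot 0
Table: [757, ., 622, 142, 914]

142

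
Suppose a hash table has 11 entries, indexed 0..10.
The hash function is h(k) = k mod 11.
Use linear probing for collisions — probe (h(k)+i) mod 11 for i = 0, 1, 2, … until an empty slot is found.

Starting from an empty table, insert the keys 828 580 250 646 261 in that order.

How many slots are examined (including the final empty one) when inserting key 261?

4

828 hashes to 3; slot 3 is free => place at 3.
580 hashes to 8; slot 8 is free => place at 8.
250 hashes to 8; 8 taken => place at 9.
646 hashes to 8; 8,9 taken => place at 10.
261 hashes to 8; 8,9,10 taken => place at 0.
Table: [261, -, -, 828, -, -, -, -, 580, 250, 646]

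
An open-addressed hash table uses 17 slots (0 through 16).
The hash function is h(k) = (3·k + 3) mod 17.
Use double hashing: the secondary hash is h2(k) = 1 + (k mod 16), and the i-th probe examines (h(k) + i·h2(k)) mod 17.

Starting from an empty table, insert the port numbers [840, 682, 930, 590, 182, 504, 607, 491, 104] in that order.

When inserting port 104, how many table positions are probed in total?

2

840 hashes to 7; slot 7 is free => place at 7.
682 hashes to 9; slot 9 is free => place at 9.
930 hashes to 5; slot 5 is free => place at 5.
590 hashes to 5, h2=15; 5 taken => place at 3.
182 hashes to 5, h2=7; 5 taken => place at 12.
504 hashes to 2; slot 2 is free => place at 2.
607 hashes to 5, h2=16; 5 taken => place at 4.
491 hashes to 14; slot 14 is free => place at 14.
104 hashes to 9, h2=9; 9 taken => place at 1.
Table: [_, 104, 504, 590, 607, 930, _, 840, _, 682, _, _, 182, _, 491, _, _]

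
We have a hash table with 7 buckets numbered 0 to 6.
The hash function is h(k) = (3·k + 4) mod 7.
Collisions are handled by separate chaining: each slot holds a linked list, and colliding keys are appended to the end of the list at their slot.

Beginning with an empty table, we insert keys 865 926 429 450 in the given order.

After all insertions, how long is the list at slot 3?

Insert 865: h=2, bucket 2 empty → new chain.
Insert 926: h=3, bucket 3 empty → new chain.
Insert 429: h=3, bucket 3 nonempty → append to chain.
Insert 450: h=3, bucket 3 nonempty → append to chain.
Final buckets:
0: _
1: _
2: 865
3: 926 -> 429 -> 450
4: _
5: _
6: _

3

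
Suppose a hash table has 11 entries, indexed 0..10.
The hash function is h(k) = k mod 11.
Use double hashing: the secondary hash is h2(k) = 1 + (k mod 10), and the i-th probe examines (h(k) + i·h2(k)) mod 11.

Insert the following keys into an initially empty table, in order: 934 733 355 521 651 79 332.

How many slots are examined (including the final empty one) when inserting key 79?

2

934 hashes to 10; slot 10 is free => place at 10.
733 hashes to 7; slot 7 is free => place at 7.
355 hashes to 3; slot 3 is free => place at 3.
521 hashes to 4; slot 4 is free => place at 4.
651 hashes to 2; slot 2 is free => place at 2.
79 hashes to 2, h2=10; 2 taken => place at 1.
332 hashes to 2, h2=3; 2 taken => place at 5.
Table: [_, 79, 651, 355, 521, 332, _, 733, _, _, 934]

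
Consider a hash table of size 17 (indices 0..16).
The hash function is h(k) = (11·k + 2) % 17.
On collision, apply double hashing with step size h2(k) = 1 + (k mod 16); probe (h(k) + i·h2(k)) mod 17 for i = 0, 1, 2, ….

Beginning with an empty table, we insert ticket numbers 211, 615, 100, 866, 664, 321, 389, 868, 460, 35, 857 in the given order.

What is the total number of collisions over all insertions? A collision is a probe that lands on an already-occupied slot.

211: h=11 => slot 11
615: h=1 => slot 1
100: h=14 => slot 14
866: h=8 => slot 8
664: h=13 => slot 13
321: h=14, h2=2, probe 14,16 => slot 16
389: h=14, h2=6, probe 14,3 => slot 3
868: h=13, h2=5, probe 13,1,6 => slot 6
460: h=13, h2=13, probe 13,9 => slot 9
35: h=13, h2=4, probe 13,0 => slot 0
857: h=11, h2=10, probe 11,4 => slot 4
Table: [35, 615, ∅, 389, 857, ∅, 868, ∅, 866, 460, ∅, 211, ∅, 664, 100, ∅, 321]

7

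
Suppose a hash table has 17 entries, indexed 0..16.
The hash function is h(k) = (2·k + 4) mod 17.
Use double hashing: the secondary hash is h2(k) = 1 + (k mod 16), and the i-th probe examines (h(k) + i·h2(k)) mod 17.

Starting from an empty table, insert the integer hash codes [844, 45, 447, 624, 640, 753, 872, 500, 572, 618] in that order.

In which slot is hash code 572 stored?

844 hashes to 9; slot 9 is free -> place at 9.
45 hashes to 9, h2=14; 9 taken -> place at 6.
447 hashes to 14; slot 14 is free -> place at 14.
624 hashes to 11; slot 11 is free -> place at 11.
640 hashes to 9, h2=1; 9 taken -> place at 10.
753 hashes to 14, h2=2; 14 taken -> place at 16.
872 hashes to 14, h2=9; 14,6 taken -> place at 15.
500 hashes to 1; slot 1 is free -> place at 1.
572 hashes to 9, h2=13; 9 taken -> place at 5.
618 hashes to 16, h2=11; 16,10 taken -> place at 4.
Table: [., 500, ., ., 618, 572, 45, ., ., 844, 640, 624, ., ., 447, 872, 753]

5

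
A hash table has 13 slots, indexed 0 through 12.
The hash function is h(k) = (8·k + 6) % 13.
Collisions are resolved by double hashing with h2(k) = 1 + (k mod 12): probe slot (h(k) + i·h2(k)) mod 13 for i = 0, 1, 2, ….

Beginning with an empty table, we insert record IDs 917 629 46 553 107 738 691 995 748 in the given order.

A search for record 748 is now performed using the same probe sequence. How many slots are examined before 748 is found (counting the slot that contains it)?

7

917: h=10 → slot 10
629: h=7 → slot 7
46: h=10, h2=11, probe 10,8 → slot 8
553: h=10, h2=2, probe 10,12 → slot 12
107: h=4 → slot 4
738: h=8, h2=7, probe 8,2 → slot 2
691: h=9 → slot 9
995: h=10, h2=12, probe 10,9,8,7,6 → slot 6
748: h=10, h2=5, probe 10,2,7,12,4,9,1 → slot 1
Table: [-, 748, 738, -, 107, -, 995, 629, 46, 691, 917, -, 553]
Lookup 748: h=10, h2=5, probe 10,2,7,12,4,9,1 → found at 1.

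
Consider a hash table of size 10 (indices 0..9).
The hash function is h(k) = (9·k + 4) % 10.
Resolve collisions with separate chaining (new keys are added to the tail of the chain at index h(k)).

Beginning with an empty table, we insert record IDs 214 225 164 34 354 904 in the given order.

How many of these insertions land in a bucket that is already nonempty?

214 → bucket 0
225 → bucket 9
164 → bucket 0 (collision)
34 → bucket 0 (collision)
354 → bucket 0 (collision)
904 → bucket 0 (collision)
Final buckets:
0: 214 -> 164 -> 34 -> 354 -> 904
1: _
2: _
3: _
4: _
5: _
6: _
7: _
8: _
9: 225

4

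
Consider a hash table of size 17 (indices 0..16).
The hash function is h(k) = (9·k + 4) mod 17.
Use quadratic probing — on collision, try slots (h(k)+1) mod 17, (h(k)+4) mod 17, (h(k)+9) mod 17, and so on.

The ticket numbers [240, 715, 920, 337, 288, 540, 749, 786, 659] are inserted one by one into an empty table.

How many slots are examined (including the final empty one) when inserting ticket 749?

2

240 hashes to 5; slot 5 is free => place at 5.
715 hashes to 13; slot 13 is free => place at 13.
920 hashes to 5; 5 taken => place at 6.
337 hashes to 11; slot 11 is free => place at 11.
288 hashes to 12; slot 12 is free => place at 12.
540 hashes to 2; slot 2 is free => place at 2.
749 hashes to 13; 13 taken => place at 14.
786 hashes to 6; 6 taken => place at 7.
659 hashes to 2; 2 taken => place at 3.
Table: [∅, ∅, 540, 659, ∅, 240, 920, 786, ∅, ∅, ∅, 337, 288, 715, 749, ∅, ∅]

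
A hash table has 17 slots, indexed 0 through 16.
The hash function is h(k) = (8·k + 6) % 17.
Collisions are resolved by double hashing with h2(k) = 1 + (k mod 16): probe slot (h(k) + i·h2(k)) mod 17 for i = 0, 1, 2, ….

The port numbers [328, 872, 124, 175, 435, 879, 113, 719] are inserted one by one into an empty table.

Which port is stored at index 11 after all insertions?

328: h=12 → slot 12
872: h=12, h2=9, probe 12,4 → slot 4
124: h=12, h2=13, probe 12,8 → slot 8
175: h=12, h2=16, probe 12,11 → slot 11
435: h=1 → slot 1
879: h=0 → slot 0
113: h=9 → slot 9
719: h=12, h2=16, probe 12,11,10 → slot 10
Table: [879, 435, -, -, 872, -, -, -, 124, 113, 719, 175, 328, -, -, -, -]

175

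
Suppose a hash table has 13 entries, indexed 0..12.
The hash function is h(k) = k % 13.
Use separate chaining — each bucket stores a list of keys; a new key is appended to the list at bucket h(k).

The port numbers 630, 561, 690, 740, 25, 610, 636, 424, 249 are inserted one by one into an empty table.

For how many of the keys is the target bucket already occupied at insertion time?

4

Insert 630: h=6, bucket 6 empty → new chain.
Insert 561: h=2, bucket 2 empty → new chain.
Insert 690: h=1, bucket 1 empty → new chain.
Insert 740: h=12, bucket 12 empty → new chain.
Insert 25: h=12, bucket 12 nonempty → append to chain.
Insert 610: h=12, bucket 12 nonempty → append to chain.
Insert 636: h=12, bucket 12 nonempty → append to chain.
Insert 424: h=8, bucket 8 empty → new chain.
Insert 249: h=2, bucket 2 nonempty → append to chain.
Final buckets:
0: _
1: 690
2: 561 -> 249
3: _
4: _
5: _
6: 630
7: _
8: 424
9: _
10: _
11: _
12: 740 -> 25 -> 610 -> 636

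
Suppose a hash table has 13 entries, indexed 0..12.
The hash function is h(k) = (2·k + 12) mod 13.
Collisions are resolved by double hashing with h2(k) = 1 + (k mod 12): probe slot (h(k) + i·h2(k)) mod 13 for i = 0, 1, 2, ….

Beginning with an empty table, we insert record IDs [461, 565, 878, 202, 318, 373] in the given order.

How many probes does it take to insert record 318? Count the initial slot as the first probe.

461: h=11 -> slot 11
565: h=11, h2=2, probe 11,0 -> slot 0
878: h=0, h2=3, probe 0,3 -> slot 3
202: h=0, h2=11, probe 0,11,9 -> slot 9
318: h=11, h2=7, probe 11,5 -> slot 5
373: h=4 -> slot 4
Table: [565, ∅, ∅, 878, 373, 318, ∅, ∅, ∅, 202, ∅, 461, ∅]

2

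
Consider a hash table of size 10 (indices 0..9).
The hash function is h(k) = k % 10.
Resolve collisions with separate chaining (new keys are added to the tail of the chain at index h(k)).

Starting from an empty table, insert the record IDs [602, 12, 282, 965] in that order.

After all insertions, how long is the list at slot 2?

3

Insert 602: h=2, bucket 2 empty → new chain.
Insert 12: h=2, bucket 2 nonempty → append to chain.
Insert 282: h=2, bucket 2 nonempty → append to chain.
Insert 965: h=5, bucket 5 empty → new chain.
Final buckets:
0: -
1: -
2: 602 -> 12 -> 282
3: -
4: -
5: 965
6: -
7: -
8: -
9: -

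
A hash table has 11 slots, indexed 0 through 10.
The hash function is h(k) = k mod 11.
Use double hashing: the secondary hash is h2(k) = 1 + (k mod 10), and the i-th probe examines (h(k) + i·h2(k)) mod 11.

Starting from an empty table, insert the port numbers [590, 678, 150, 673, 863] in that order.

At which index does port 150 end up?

8

Insert 590: h=7, slot 7 empty => index 7.
Insert 678: h=7, h2=9, slot 7 occupied => index 5.
Insert 150: h=7, h2=1, slot 7 occupied => index 8.
Insert 673: h=2, slot 2 empty => index 2.
Insert 863: h=5, h2=4, slot 5 occupied => index 9.
Table: [., ., 673, ., ., 678, ., 590, 150, 863, .]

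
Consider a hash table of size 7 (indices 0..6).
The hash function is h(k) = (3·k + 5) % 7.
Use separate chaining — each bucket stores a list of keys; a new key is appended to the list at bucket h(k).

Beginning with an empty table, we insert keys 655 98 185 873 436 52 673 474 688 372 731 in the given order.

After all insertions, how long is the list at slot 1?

655 → bucket 3
98 → bucket 5
185 → bucket 0
873 → bucket 6
436 → bucket 4
52 → bucket 0 (collision)
673 → bucket 1
474 → bucket 6 (collision)
688 → bucket 4 (collision)
372 → bucket 1 (collision)
731 → bucket 0 (collision)
Final buckets:
0: 185 -> 52 -> 731
1: 673 -> 372
2: _
3: 655
4: 436 -> 688
5: 98
6: 873 -> 474

2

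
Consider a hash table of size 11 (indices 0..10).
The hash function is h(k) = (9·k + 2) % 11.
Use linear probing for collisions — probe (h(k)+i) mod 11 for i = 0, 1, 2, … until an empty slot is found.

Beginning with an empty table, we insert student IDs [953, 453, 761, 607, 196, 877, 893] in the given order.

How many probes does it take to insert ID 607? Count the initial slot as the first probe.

953: h=10 → slot 10
453: h=9 → slot 9
761: h=9, probe 9,10,0 → slot 0
607: h=9, probe 9,10,0,1 → slot 1
196: h=6 → slot 6
877: h=8 → slot 8
893: h=9, probe 9,10,0,1,2 → slot 2
Table: [761, 607, 893, ., ., ., 196, ., 877, 453, 953]

4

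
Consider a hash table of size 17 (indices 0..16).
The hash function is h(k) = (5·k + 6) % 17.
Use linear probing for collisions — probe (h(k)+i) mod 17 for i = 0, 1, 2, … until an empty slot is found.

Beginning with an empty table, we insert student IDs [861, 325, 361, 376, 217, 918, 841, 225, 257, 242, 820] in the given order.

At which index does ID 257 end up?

1

861: h=10 → slot 10
325: h=16 → slot 16
361: h=9 → slot 9
376: h=16, probe 16,0 → slot 0
217: h=3 → slot 3
918: h=6 → slot 6
841: h=12 → slot 12
225: h=9, probe 9,10,11 → slot 11
257: h=16, probe 16,0,1 → slot 1
242: h=9, probe 9,10,11,12,13 → slot 13
820: h=9, probe 9,10,11,12,13,14 → slot 14
Table: [376, 257, -, 217, -, -, 918, -, -, 361, 861, 225, 841, 242, 820, -, 325]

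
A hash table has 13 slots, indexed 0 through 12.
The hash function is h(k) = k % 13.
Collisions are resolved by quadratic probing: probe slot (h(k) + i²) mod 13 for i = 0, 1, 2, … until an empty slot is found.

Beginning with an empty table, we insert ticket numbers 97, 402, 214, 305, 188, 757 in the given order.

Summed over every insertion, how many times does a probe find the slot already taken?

97 hashes to 6; slot 6 is free => place at 6.
402 hashes to 12; slot 12 is free => place at 12.
214 hashes to 6; 6 taken => place at 7.
305 hashes to 6; 6,7 taken => place at 10.
188 hashes to 6; 6,7,10 taken => place at 2.
757 hashes to 3; slot 3 is free => place at 3.
Table: [∅, ∅, 188, 757, ∅, ∅, 97, 214, ∅, ∅, 305, ∅, 402]

6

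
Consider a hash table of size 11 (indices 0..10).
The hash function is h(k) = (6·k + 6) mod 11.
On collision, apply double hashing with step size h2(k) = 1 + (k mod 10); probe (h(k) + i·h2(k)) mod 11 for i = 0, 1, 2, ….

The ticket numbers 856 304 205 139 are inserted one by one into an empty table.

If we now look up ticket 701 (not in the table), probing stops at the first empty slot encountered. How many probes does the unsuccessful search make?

2

Insert 856: h=5, slot 5 empty => index 5.
Insert 304: h=4, slot 4 empty => index 4.
Insert 205: h=4, h2=6, slot 4 occupied => index 10.
Insert 139: h=4, h2=10, slot 4 occupied => index 3.
Table: [∅, ∅, ∅, 139, 304, 856, ∅, ∅, ∅, ∅, 205]
Lookup 701: h=10, h2=2, probe 10,1 → slot 1 empty, not found.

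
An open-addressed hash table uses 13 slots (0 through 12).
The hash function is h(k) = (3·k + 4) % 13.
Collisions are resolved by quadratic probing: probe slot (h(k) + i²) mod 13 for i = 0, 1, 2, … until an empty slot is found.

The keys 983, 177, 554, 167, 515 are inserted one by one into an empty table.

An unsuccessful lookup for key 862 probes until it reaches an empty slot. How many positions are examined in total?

983 hashes to 2; slot 2 is free => place at 2.
177 hashes to 2; 2 taken => place at 3.
554 hashes to 2; 2,3 taken => place at 6.
167 hashes to 11; slot 11 is free => place at 11.
515 hashes to 2; 2,3,6,11 taken => place at 5.
Table: [-, -, 983, 177, -, 515, 554, -, -, -, -, 167, -]
Lookup 862: h=3, probe 3,4 → slot 4 empty, not found.

2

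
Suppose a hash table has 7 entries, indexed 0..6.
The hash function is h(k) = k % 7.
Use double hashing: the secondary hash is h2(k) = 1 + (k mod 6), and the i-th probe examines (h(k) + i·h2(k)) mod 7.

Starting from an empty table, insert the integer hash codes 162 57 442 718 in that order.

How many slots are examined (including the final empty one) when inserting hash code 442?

162 hashes to 1; slot 1 is free -> place at 1.
57 hashes to 1, h2=4; 1 taken -> place at 5.
442 hashes to 1, h2=5; 1 taken -> place at 6.
718 hashes to 4; slot 4 is free -> place at 4.
Table: [—, 162, —, —, 718, 57, 442]

2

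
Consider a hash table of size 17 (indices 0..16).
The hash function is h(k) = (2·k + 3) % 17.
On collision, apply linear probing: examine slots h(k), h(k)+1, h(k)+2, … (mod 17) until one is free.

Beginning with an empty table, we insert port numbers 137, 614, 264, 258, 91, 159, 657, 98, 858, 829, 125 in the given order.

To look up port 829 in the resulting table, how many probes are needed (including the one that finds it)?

2

137 hashes to 5; slot 5 is free → place at 5.
614 hashes to 7; slot 7 is free → place at 7.
264 hashes to 4; slot 4 is free → place at 4.
258 hashes to 9; slot 9 is free → place at 9.
91 hashes to 15; slot 15 is free → place at 15.
159 hashes to 15; 15 taken → place at 16.
657 hashes to 8; slot 8 is free → place at 8.
98 hashes to 12; slot 12 is free → place at 12.
858 hashes to 2; slot 2 is free → place at 2.
829 hashes to 12; 12 taken → place at 13.
125 hashes to 15; 15,16 taken → place at 0.
Table: [125, ∅, 858, ∅, 264, 137, ∅, 614, 657, 258, ∅, ∅, 98, 829, ∅, 91, 159]
Lookup 829: h=12, probe 12,13 → found at 13.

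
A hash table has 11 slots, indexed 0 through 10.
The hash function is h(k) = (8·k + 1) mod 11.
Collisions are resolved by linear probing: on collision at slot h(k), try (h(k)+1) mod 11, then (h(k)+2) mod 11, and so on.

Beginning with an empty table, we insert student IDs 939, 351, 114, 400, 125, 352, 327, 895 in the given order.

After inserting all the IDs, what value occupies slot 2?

939: h=0 -> slot 0
351: h=4 -> slot 4
114: h=0, probe 0,1 -> slot 1
400: h=0, probe 0,1,2 -> slot 2
125: h=0, probe 0,1,2,3 -> slot 3
352: h=1, probe 1,2,3,4,5 -> slot 5
327: h=10 -> slot 10
895: h=0, probe 0,1,2,3,4,5,6 -> slot 6
Table: [939, 114, 400, 125, 351, 352, 895, -, -, -, 327]

400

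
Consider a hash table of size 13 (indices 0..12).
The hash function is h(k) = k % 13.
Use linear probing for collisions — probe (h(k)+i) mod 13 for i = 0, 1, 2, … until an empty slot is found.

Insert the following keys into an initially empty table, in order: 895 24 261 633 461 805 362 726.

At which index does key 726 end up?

3

Insert 895: h=11, slot 11 empty → index 11.
Insert 24: h=11, slot 11 occupied → index 12.
Insert 261: h=1, slot 1 empty → index 1.
Insert 633: h=9, slot 9 empty → index 9.
Insert 461: h=6, slot 6 empty → index 6.
Insert 805: h=12, slot 12 occupied → index 0.
Insert 362: h=11, slots 11,12,0,1 occupied → index 2.
Insert 726: h=11, slots 11,12,0,1,2 occupied → index 3.
Table: [805, 261, 362, 726, —, —, 461, —, —, 633, —, 895, 24]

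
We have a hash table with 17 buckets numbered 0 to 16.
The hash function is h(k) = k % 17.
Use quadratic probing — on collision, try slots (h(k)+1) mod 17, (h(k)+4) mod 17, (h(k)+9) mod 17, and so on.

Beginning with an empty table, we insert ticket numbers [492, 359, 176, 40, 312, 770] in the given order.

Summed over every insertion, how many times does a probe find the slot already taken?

492 hashes to 16; slot 16 is free → place at 16.
359 hashes to 2; slot 2 is free → place at 2.
176 hashes to 6; slot 6 is free → place at 6.
40 hashes to 6; 6 taken → place at 7.
312 hashes to 6; 6,7 taken → place at 10.
770 hashes to 5; slot 5 is free → place at 5.
Table: [_, _, 359, _, _, 770, 176, 40, _, _, 312, _, _, _, _, _, 492]

3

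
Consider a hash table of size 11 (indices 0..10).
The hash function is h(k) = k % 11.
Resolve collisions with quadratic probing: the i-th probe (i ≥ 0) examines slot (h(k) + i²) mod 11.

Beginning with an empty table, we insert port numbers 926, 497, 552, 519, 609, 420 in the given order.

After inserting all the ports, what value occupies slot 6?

552

926: h=2 -> slot 2
497: h=2, probe 2,3 -> slot 3
552: h=2, probe 2,3,6 -> slot 6
519: h=2, probe 2,3,6,0 -> slot 0
609: h=4 -> slot 4
420: h=2, probe 2,3,6,0,7 -> slot 7
Table: [519, ., 926, 497, 609, ., 552, 420, ., ., .]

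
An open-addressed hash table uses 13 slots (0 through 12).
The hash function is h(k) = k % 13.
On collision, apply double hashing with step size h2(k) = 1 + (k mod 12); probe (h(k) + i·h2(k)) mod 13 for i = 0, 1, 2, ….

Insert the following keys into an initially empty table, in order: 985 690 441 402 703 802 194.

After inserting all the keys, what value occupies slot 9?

Insert 985: h=10, slot 10 empty → index 10.
Insert 690: h=1, slot 1 empty → index 1.
Insert 441: h=12, slot 12 empty → index 12.
Insert 402: h=12, h2=7, slot 12 occupied → index 6.
Insert 703: h=1, h2=8, slot 1 occupied → index 9.
Insert 802: h=9, h2=11, slot 9 occupied → index 7.
Insert 194: h=12, h2=3, slot 12 occupied → index 2.
Table: [—, 690, 194, —, —, —, 402, 802, —, 703, 985, —, 441]

703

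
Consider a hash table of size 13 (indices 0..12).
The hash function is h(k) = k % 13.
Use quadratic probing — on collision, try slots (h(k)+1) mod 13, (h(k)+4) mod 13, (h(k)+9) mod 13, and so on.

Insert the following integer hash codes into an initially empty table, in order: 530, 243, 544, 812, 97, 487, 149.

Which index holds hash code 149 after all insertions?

Insert 530: h=10, slot 10 empty → index 10.
Insert 243: h=9, slot 9 empty → index 9.
Insert 544: h=11, slot 11 empty → index 11.
Insert 812: h=6, slot 6 empty → index 6.
Insert 97: h=6, slot 6 occupied → index 7.
Insert 487: h=6, slots 6,7,10 occupied → index 2.
Insert 149: h=6, slots 6,7,10,2,9 occupied → index 5.
Table: [_, _, 487, _, _, 149, 812, 97, _, 243, 530, 544, _]

5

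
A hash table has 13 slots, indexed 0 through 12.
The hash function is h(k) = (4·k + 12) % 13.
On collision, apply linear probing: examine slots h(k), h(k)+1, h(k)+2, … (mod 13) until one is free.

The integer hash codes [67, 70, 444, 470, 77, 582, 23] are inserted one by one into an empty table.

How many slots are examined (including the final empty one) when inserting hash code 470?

3

Insert 67: h=7, slot 7 empty => index 7.
Insert 70: h=6, slot 6 empty => index 6.
Insert 444: h=7, slot 7 occupied => index 8.
Insert 470: h=7, slots 7,8 occupied => index 9.
Insert 77: h=8, slots 8,9 occupied => index 10.
Insert 582: h=0, slot 0 empty => index 0.
Insert 23: h=0, slot 0 occupied => index 1.
Table: [582, 23, -, -, -, -, 70, 67, 444, 470, 77, -, -]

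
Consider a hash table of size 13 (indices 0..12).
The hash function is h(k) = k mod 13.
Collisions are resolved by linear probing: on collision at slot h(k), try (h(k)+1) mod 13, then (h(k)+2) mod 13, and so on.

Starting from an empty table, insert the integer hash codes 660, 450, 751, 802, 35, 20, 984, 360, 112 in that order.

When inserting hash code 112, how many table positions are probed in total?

660 hashes to 10; slot 10 is free => place at 10.
450 hashes to 8; slot 8 is free => place at 8.
751 hashes to 10; 10 taken => place at 11.
802 hashes to 9; slot 9 is free => place at 9.
35 hashes to 9; 9,10,11 taken => place at 12.
20 hashes to 7; slot 7 is free => place at 7.
984 hashes to 9; 9,10,11,12 taken => place at 0.
360 hashes to 9; 9,10,11,12,0 taken => place at 1.
112 hashes to 8; 8,9,10,11,12,0,1 taken => place at 2.
Table: [984, 360, 112, -, -, -, -, 20, 450, 802, 660, 751, 35]

8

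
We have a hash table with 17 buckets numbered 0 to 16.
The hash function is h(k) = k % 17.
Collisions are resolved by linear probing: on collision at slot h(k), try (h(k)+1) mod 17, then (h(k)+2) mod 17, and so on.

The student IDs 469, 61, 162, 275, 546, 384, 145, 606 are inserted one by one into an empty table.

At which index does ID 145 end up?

469: h=10 => slot 10
61: h=10, probe 10,11 => slot 11
162: h=9 => slot 9
275: h=3 => slot 3
546: h=2 => slot 2
384: h=10, probe 10,11,12 => slot 12
145: h=9, probe 9,10,11,12,13 => slot 13
606: h=11, probe 11,12,13,14 => slot 14
Table: [-, -, 546, 275, -, -, -, -, -, 162, 469, 61, 384, 145, 606, -, -]

13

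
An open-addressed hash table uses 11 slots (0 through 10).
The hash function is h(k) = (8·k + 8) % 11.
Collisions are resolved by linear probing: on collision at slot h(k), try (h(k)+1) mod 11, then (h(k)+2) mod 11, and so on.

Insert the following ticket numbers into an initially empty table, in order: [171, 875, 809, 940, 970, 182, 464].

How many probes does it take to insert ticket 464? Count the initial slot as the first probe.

6

171 hashes to 1; slot 1 is free -> place at 1.
875 hashes to 1; 1 taken -> place at 2.
809 hashes to 1; 1,2 taken -> place at 3.
940 hashes to 4; slot 4 is free -> place at 4.
970 hashes to 2; 2,3,4 taken -> place at 5.
182 hashes to 1; 1,2,3,4,5 taken -> place at 6.
464 hashes to 2; 2,3,4,5,6 taken -> place at 7.
Table: [∅, 171, 875, 809, 940, 970, 182, 464, ∅, ∅, ∅]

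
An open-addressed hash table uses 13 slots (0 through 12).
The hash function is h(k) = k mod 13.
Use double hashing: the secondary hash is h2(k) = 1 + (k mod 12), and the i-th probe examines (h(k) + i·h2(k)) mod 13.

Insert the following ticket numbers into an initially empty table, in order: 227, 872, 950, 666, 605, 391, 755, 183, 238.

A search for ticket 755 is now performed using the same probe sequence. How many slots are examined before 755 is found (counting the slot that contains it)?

227 hashes to 6; slot 6 is free -> place at 6.
872 hashes to 1; slot 1 is free -> place at 1.
950 hashes to 1, h2=3; 1 taken -> place at 4.
666 hashes to 3; slot 3 is free -> place at 3.
605 hashes to 7; slot 7 is free -> place at 7.
391 hashes to 1, h2=8; 1 taken -> place at 9.
755 hashes to 1, h2=12; 1 taken -> place at 0.
183 hashes to 1, h2=4; 1 taken -> place at 5.
238 hashes to 4, h2=11; 4 taken -> place at 2.
Table: [755, 872, 238, 666, 950, 183, 227, 605, —, 391, —, —, —]
Lookup 755: h=1, h2=12, probe 1,0 → found at 0.

2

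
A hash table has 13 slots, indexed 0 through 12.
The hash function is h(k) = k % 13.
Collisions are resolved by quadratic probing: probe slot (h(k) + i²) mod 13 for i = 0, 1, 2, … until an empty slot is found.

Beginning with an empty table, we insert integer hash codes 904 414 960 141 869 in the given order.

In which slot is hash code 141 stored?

2

904 hashes to 7; slot 7 is free -> place at 7.
414 hashes to 11; slot 11 is free -> place at 11.
960 hashes to 11; 11 taken -> place at 12.
141 hashes to 11; 11,12 taken -> place at 2.
869 hashes to 11; 11,12,2,7 taken -> place at 1.
Table: [∅, 869, 141, ∅, ∅, ∅, ∅, 904, ∅, ∅, ∅, 414, 960]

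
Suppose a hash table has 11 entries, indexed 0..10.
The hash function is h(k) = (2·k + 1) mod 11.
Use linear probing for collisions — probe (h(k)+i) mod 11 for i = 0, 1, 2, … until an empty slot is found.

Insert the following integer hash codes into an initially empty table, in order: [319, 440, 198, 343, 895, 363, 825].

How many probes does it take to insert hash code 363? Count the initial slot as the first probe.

4

319 hashes to 1; slot 1 is free → place at 1.
440 hashes to 1; 1 taken → place at 2.
198 hashes to 1; 1,2 taken → place at 3.
343 hashes to 5; slot 5 is free → place at 5.
895 hashes to 9; slot 9 is free → place at 9.
363 hashes to 1; 1,2,3 taken → place at 4.
825 hashes to 1; 1,2,3,4,5 taken → place at 6.
Table: [_, 319, 440, 198, 363, 343, 825, _, _, 895, _]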